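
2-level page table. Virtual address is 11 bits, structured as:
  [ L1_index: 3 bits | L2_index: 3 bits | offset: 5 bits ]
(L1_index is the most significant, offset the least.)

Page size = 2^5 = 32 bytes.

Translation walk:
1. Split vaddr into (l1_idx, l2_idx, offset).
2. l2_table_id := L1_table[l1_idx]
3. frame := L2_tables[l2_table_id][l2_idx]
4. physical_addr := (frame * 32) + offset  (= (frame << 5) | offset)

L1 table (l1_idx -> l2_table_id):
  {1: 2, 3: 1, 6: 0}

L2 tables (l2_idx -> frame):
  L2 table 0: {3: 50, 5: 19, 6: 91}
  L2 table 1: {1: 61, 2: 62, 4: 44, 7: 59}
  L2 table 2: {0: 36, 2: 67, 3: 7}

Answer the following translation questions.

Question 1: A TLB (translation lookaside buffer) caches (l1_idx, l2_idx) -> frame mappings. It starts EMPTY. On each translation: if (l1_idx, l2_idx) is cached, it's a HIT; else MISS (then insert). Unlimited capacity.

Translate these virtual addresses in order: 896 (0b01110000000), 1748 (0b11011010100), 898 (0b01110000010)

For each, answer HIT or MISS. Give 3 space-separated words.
vaddr=896: (3,4) not in TLB -> MISS, insert
vaddr=1748: (6,6) not in TLB -> MISS, insert
vaddr=898: (3,4) in TLB -> HIT

Answer: MISS MISS HIT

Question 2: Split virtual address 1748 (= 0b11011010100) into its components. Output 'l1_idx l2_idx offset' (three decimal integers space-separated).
vaddr = 1748 = 0b11011010100
  top 3 bits -> l1_idx = 6
  next 3 bits -> l2_idx = 6
  bottom 5 bits -> offset = 20

Answer: 6 6 20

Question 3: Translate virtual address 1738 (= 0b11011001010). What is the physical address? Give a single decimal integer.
vaddr = 1738 = 0b11011001010
Split: l1_idx=6, l2_idx=6, offset=10
L1[6] = 0
L2[0][6] = 91
paddr = 91 * 32 + 10 = 2922

Answer: 2922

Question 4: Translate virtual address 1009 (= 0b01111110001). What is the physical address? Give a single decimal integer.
Answer: 1905

Derivation:
vaddr = 1009 = 0b01111110001
Split: l1_idx=3, l2_idx=7, offset=17
L1[3] = 1
L2[1][7] = 59
paddr = 59 * 32 + 17 = 1905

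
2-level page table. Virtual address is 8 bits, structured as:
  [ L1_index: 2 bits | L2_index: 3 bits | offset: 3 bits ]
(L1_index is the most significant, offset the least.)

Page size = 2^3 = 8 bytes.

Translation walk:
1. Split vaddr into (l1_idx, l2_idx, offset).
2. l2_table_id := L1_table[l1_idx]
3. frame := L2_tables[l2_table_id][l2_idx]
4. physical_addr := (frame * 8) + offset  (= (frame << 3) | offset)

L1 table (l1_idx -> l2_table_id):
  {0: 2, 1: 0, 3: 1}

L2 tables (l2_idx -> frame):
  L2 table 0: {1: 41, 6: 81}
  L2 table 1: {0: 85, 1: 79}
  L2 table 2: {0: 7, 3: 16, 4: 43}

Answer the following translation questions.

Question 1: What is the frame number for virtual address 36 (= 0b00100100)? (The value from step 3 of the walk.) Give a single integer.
Answer: 43

Derivation:
vaddr = 36: l1_idx=0, l2_idx=4
L1[0] = 2; L2[2][4] = 43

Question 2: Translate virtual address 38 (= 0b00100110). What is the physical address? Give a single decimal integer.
Answer: 350

Derivation:
vaddr = 38 = 0b00100110
Split: l1_idx=0, l2_idx=4, offset=6
L1[0] = 2
L2[2][4] = 43
paddr = 43 * 8 + 6 = 350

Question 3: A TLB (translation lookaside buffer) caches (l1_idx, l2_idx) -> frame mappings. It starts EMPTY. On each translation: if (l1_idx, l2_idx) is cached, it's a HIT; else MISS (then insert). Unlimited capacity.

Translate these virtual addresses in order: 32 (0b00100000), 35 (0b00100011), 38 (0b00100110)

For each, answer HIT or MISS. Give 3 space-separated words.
vaddr=32: (0,4) not in TLB -> MISS, insert
vaddr=35: (0,4) in TLB -> HIT
vaddr=38: (0,4) in TLB -> HIT

Answer: MISS HIT HIT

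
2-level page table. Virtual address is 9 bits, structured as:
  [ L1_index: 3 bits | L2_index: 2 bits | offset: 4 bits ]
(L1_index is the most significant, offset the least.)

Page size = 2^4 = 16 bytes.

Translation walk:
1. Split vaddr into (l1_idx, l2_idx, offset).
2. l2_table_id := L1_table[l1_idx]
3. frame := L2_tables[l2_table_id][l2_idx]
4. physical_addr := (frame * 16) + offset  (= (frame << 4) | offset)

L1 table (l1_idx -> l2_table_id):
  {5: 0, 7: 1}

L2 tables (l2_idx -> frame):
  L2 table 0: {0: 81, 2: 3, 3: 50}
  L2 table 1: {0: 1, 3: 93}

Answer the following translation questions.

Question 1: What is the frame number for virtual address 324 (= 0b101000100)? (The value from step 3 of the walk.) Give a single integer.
Answer: 81

Derivation:
vaddr = 324: l1_idx=5, l2_idx=0
L1[5] = 0; L2[0][0] = 81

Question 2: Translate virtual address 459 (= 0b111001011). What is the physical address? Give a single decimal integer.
Answer: 27

Derivation:
vaddr = 459 = 0b111001011
Split: l1_idx=7, l2_idx=0, offset=11
L1[7] = 1
L2[1][0] = 1
paddr = 1 * 16 + 11 = 27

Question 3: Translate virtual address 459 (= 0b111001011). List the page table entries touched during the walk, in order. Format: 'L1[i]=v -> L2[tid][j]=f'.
Answer: L1[7]=1 -> L2[1][0]=1

Derivation:
vaddr = 459 = 0b111001011
Split: l1_idx=7, l2_idx=0, offset=11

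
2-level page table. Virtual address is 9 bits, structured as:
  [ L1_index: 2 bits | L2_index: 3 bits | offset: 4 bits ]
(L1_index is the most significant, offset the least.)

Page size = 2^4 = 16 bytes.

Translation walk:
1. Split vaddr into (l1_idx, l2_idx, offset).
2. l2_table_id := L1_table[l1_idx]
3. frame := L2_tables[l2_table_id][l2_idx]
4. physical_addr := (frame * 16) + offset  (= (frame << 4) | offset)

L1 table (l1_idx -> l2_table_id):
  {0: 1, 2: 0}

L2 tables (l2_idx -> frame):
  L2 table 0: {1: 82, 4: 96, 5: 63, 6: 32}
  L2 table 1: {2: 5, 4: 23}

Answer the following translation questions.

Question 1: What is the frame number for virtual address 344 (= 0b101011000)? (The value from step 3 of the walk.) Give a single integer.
Answer: 63

Derivation:
vaddr = 344: l1_idx=2, l2_idx=5
L1[2] = 0; L2[0][5] = 63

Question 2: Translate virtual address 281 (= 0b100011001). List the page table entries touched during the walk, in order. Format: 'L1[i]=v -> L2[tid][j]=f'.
Answer: L1[2]=0 -> L2[0][1]=82

Derivation:
vaddr = 281 = 0b100011001
Split: l1_idx=2, l2_idx=1, offset=9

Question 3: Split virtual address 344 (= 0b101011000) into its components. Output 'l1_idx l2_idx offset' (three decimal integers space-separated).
Answer: 2 5 8

Derivation:
vaddr = 344 = 0b101011000
  top 2 bits -> l1_idx = 2
  next 3 bits -> l2_idx = 5
  bottom 4 bits -> offset = 8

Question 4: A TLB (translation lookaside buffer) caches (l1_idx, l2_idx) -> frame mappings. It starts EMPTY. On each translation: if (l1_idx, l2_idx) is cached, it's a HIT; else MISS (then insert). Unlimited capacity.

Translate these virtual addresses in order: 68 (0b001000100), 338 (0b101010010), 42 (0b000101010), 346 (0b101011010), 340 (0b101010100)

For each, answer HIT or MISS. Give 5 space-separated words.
vaddr=68: (0,4) not in TLB -> MISS, insert
vaddr=338: (2,5) not in TLB -> MISS, insert
vaddr=42: (0,2) not in TLB -> MISS, insert
vaddr=346: (2,5) in TLB -> HIT
vaddr=340: (2,5) in TLB -> HIT

Answer: MISS MISS MISS HIT HIT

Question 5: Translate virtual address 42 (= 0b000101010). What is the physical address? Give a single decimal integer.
Answer: 90

Derivation:
vaddr = 42 = 0b000101010
Split: l1_idx=0, l2_idx=2, offset=10
L1[0] = 1
L2[1][2] = 5
paddr = 5 * 16 + 10 = 90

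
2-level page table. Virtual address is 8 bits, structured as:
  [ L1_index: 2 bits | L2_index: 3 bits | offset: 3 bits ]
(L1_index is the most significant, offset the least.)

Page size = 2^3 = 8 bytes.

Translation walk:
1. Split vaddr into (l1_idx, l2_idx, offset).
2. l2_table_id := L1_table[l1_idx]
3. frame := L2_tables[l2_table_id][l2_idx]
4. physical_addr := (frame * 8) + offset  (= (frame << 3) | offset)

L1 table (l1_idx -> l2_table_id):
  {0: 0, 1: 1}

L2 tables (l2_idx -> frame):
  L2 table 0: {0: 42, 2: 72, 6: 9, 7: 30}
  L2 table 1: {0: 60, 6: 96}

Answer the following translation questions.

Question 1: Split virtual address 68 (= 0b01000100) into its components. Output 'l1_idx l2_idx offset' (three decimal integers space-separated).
vaddr = 68 = 0b01000100
  top 2 bits -> l1_idx = 1
  next 3 bits -> l2_idx = 0
  bottom 3 bits -> offset = 4

Answer: 1 0 4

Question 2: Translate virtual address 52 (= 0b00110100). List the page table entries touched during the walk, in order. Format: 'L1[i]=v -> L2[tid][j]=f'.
vaddr = 52 = 0b00110100
Split: l1_idx=0, l2_idx=6, offset=4

Answer: L1[0]=0 -> L2[0][6]=9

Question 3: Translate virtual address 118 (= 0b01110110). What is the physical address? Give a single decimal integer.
vaddr = 118 = 0b01110110
Split: l1_idx=1, l2_idx=6, offset=6
L1[1] = 1
L2[1][6] = 96
paddr = 96 * 8 + 6 = 774

Answer: 774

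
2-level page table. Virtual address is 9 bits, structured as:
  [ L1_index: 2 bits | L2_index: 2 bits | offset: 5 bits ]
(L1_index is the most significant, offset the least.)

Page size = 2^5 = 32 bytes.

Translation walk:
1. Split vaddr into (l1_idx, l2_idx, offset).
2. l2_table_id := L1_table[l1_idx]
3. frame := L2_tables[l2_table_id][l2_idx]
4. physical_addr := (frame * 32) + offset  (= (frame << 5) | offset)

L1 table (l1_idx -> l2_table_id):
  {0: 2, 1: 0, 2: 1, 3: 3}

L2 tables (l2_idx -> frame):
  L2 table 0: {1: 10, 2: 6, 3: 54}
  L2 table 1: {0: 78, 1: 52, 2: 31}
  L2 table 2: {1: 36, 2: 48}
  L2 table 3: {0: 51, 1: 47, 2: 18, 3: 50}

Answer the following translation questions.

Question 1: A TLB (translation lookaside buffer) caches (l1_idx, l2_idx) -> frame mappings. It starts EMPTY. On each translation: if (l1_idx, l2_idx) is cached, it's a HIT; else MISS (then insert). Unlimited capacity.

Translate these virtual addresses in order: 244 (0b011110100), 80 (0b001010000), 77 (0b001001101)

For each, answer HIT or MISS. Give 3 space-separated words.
vaddr=244: (1,3) not in TLB -> MISS, insert
vaddr=80: (0,2) not in TLB -> MISS, insert
vaddr=77: (0,2) in TLB -> HIT

Answer: MISS MISS HIT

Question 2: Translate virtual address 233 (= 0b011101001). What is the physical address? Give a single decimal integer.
vaddr = 233 = 0b011101001
Split: l1_idx=1, l2_idx=3, offset=9
L1[1] = 0
L2[0][3] = 54
paddr = 54 * 32 + 9 = 1737

Answer: 1737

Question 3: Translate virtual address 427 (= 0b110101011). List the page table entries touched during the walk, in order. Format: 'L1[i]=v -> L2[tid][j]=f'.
Answer: L1[3]=3 -> L2[3][1]=47

Derivation:
vaddr = 427 = 0b110101011
Split: l1_idx=3, l2_idx=1, offset=11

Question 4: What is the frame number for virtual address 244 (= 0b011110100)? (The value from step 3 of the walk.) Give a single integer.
vaddr = 244: l1_idx=1, l2_idx=3
L1[1] = 0; L2[0][3] = 54

Answer: 54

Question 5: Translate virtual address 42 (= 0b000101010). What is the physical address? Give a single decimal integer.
Answer: 1162

Derivation:
vaddr = 42 = 0b000101010
Split: l1_idx=0, l2_idx=1, offset=10
L1[0] = 2
L2[2][1] = 36
paddr = 36 * 32 + 10 = 1162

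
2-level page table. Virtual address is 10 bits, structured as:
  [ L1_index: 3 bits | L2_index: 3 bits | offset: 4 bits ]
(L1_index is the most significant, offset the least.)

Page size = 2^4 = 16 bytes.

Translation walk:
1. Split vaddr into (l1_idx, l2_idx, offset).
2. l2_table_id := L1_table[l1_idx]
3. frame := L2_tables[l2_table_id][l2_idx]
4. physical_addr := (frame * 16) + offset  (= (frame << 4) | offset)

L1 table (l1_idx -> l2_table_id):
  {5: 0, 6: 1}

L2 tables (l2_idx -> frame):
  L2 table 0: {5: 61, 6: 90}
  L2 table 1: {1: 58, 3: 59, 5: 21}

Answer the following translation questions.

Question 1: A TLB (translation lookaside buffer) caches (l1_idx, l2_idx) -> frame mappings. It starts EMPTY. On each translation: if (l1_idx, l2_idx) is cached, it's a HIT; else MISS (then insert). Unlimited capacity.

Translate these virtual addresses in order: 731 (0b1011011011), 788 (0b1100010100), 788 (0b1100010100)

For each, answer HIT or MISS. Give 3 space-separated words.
vaddr=731: (5,5) not in TLB -> MISS, insert
vaddr=788: (6,1) not in TLB -> MISS, insert
vaddr=788: (6,1) in TLB -> HIT

Answer: MISS MISS HIT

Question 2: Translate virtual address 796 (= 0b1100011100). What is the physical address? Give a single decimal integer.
vaddr = 796 = 0b1100011100
Split: l1_idx=6, l2_idx=1, offset=12
L1[6] = 1
L2[1][1] = 58
paddr = 58 * 16 + 12 = 940

Answer: 940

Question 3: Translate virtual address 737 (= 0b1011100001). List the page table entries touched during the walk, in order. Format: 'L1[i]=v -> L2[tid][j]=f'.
Answer: L1[5]=0 -> L2[0][6]=90

Derivation:
vaddr = 737 = 0b1011100001
Split: l1_idx=5, l2_idx=6, offset=1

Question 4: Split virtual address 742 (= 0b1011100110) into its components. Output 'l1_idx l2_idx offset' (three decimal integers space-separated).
vaddr = 742 = 0b1011100110
  top 3 bits -> l1_idx = 5
  next 3 bits -> l2_idx = 6
  bottom 4 bits -> offset = 6

Answer: 5 6 6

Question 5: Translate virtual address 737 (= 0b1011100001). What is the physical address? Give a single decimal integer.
Answer: 1441

Derivation:
vaddr = 737 = 0b1011100001
Split: l1_idx=5, l2_idx=6, offset=1
L1[5] = 0
L2[0][6] = 90
paddr = 90 * 16 + 1 = 1441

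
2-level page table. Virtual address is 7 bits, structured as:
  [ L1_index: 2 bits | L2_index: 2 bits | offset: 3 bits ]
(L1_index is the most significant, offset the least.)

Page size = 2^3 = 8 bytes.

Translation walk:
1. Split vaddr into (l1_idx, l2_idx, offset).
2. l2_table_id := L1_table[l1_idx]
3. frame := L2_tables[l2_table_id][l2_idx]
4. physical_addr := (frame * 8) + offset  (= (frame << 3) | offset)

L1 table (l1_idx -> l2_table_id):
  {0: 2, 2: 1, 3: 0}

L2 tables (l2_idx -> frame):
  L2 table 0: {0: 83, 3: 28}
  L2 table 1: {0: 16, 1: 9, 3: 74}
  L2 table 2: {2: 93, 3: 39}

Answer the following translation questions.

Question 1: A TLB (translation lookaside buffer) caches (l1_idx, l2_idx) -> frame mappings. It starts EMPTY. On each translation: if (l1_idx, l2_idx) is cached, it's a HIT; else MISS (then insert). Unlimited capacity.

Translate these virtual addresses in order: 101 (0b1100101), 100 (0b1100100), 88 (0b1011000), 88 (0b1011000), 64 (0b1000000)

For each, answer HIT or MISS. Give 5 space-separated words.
Answer: MISS HIT MISS HIT MISS

Derivation:
vaddr=101: (3,0) not in TLB -> MISS, insert
vaddr=100: (3,0) in TLB -> HIT
vaddr=88: (2,3) not in TLB -> MISS, insert
vaddr=88: (2,3) in TLB -> HIT
vaddr=64: (2,0) not in TLB -> MISS, insert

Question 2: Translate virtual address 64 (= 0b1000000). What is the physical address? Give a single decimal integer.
Answer: 128

Derivation:
vaddr = 64 = 0b1000000
Split: l1_idx=2, l2_idx=0, offset=0
L1[2] = 1
L2[1][0] = 16
paddr = 16 * 8 + 0 = 128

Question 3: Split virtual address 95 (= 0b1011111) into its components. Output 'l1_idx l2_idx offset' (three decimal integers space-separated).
vaddr = 95 = 0b1011111
  top 2 bits -> l1_idx = 2
  next 2 bits -> l2_idx = 3
  bottom 3 bits -> offset = 7

Answer: 2 3 7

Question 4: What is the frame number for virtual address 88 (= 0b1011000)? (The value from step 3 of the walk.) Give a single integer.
Answer: 74

Derivation:
vaddr = 88: l1_idx=2, l2_idx=3
L1[2] = 1; L2[1][3] = 74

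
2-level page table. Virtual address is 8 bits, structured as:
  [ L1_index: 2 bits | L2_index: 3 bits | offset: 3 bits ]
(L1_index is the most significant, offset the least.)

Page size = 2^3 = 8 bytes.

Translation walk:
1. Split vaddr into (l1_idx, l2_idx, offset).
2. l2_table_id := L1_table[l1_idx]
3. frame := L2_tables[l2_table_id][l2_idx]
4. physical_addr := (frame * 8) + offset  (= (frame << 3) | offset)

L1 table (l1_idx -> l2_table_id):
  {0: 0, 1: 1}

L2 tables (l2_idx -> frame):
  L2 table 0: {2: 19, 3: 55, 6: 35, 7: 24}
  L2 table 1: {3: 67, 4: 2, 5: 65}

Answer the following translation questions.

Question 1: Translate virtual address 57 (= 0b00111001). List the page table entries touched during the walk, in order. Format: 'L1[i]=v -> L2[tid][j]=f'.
vaddr = 57 = 0b00111001
Split: l1_idx=0, l2_idx=7, offset=1

Answer: L1[0]=0 -> L2[0][7]=24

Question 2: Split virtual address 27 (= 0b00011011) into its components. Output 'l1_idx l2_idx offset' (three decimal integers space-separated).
vaddr = 27 = 0b00011011
  top 2 bits -> l1_idx = 0
  next 3 bits -> l2_idx = 3
  bottom 3 bits -> offset = 3

Answer: 0 3 3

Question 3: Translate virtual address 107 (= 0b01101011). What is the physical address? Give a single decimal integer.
vaddr = 107 = 0b01101011
Split: l1_idx=1, l2_idx=5, offset=3
L1[1] = 1
L2[1][5] = 65
paddr = 65 * 8 + 3 = 523

Answer: 523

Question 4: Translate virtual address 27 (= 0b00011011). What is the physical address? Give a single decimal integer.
vaddr = 27 = 0b00011011
Split: l1_idx=0, l2_idx=3, offset=3
L1[0] = 0
L2[0][3] = 55
paddr = 55 * 8 + 3 = 443

Answer: 443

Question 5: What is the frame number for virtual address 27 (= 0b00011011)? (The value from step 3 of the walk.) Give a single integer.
vaddr = 27: l1_idx=0, l2_idx=3
L1[0] = 0; L2[0][3] = 55

Answer: 55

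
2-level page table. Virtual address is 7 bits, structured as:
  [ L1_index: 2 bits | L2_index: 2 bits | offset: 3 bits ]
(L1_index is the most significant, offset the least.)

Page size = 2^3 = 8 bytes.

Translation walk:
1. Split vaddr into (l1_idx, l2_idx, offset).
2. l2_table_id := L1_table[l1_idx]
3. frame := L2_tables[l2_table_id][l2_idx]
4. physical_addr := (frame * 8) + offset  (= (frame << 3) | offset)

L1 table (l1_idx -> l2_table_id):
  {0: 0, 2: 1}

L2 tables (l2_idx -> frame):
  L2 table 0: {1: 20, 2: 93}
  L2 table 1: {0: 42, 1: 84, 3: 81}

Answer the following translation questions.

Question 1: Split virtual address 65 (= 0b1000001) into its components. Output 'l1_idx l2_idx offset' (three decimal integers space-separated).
vaddr = 65 = 0b1000001
  top 2 bits -> l1_idx = 2
  next 2 bits -> l2_idx = 0
  bottom 3 bits -> offset = 1

Answer: 2 0 1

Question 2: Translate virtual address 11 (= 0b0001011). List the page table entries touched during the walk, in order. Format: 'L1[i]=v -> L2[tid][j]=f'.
Answer: L1[0]=0 -> L2[0][1]=20

Derivation:
vaddr = 11 = 0b0001011
Split: l1_idx=0, l2_idx=1, offset=3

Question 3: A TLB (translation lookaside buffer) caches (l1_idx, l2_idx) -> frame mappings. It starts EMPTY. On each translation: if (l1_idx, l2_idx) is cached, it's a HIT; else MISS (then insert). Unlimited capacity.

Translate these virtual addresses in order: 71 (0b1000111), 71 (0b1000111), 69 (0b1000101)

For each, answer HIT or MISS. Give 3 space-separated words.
vaddr=71: (2,0) not in TLB -> MISS, insert
vaddr=71: (2,0) in TLB -> HIT
vaddr=69: (2,0) in TLB -> HIT

Answer: MISS HIT HIT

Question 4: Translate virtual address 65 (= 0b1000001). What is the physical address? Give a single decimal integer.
Answer: 337

Derivation:
vaddr = 65 = 0b1000001
Split: l1_idx=2, l2_idx=0, offset=1
L1[2] = 1
L2[1][0] = 42
paddr = 42 * 8 + 1 = 337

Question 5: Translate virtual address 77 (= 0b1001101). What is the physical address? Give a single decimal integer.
vaddr = 77 = 0b1001101
Split: l1_idx=2, l2_idx=1, offset=5
L1[2] = 1
L2[1][1] = 84
paddr = 84 * 8 + 5 = 677

Answer: 677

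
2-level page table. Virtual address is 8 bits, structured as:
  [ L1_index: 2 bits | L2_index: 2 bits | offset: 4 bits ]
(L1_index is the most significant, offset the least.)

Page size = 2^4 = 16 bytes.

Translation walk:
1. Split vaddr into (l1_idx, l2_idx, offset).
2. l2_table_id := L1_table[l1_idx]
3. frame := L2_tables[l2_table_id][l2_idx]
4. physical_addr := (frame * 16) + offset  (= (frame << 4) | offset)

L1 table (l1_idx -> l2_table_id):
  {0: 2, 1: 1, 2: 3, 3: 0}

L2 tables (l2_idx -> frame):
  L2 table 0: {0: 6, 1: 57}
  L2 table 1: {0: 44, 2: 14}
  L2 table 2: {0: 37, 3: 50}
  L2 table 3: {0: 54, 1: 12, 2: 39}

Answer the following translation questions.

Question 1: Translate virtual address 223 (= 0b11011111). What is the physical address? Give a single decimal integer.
vaddr = 223 = 0b11011111
Split: l1_idx=3, l2_idx=1, offset=15
L1[3] = 0
L2[0][1] = 57
paddr = 57 * 16 + 15 = 927

Answer: 927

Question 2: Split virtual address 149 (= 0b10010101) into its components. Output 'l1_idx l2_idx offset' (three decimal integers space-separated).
Answer: 2 1 5

Derivation:
vaddr = 149 = 0b10010101
  top 2 bits -> l1_idx = 2
  next 2 bits -> l2_idx = 1
  bottom 4 bits -> offset = 5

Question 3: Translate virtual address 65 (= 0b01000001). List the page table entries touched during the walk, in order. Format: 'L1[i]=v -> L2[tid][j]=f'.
vaddr = 65 = 0b01000001
Split: l1_idx=1, l2_idx=0, offset=1

Answer: L1[1]=1 -> L2[1][0]=44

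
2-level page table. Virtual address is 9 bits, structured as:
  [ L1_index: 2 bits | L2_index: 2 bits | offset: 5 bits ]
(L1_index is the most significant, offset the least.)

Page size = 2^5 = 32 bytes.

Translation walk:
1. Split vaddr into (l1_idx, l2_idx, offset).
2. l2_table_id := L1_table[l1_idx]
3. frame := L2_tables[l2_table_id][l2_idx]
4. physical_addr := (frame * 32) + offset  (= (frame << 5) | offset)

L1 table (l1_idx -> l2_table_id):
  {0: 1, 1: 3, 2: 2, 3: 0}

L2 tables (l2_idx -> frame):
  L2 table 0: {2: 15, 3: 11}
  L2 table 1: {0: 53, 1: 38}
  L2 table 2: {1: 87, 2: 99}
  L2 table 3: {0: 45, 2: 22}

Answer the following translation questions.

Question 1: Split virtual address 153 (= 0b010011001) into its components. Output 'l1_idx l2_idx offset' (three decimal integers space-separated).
Answer: 1 0 25

Derivation:
vaddr = 153 = 0b010011001
  top 2 bits -> l1_idx = 1
  next 2 bits -> l2_idx = 0
  bottom 5 bits -> offset = 25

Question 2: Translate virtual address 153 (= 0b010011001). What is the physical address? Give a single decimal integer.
vaddr = 153 = 0b010011001
Split: l1_idx=1, l2_idx=0, offset=25
L1[1] = 3
L2[3][0] = 45
paddr = 45 * 32 + 25 = 1465

Answer: 1465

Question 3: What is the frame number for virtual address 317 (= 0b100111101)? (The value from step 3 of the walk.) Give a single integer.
vaddr = 317: l1_idx=2, l2_idx=1
L1[2] = 2; L2[2][1] = 87

Answer: 87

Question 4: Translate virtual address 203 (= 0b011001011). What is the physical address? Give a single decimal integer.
Answer: 715

Derivation:
vaddr = 203 = 0b011001011
Split: l1_idx=1, l2_idx=2, offset=11
L1[1] = 3
L2[3][2] = 22
paddr = 22 * 32 + 11 = 715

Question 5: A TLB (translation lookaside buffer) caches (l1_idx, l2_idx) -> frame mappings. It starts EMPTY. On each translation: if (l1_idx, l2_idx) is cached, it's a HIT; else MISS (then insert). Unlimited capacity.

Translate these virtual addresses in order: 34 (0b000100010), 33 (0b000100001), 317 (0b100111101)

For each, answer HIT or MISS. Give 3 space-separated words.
Answer: MISS HIT MISS

Derivation:
vaddr=34: (0,1) not in TLB -> MISS, insert
vaddr=33: (0,1) in TLB -> HIT
vaddr=317: (2,1) not in TLB -> MISS, insert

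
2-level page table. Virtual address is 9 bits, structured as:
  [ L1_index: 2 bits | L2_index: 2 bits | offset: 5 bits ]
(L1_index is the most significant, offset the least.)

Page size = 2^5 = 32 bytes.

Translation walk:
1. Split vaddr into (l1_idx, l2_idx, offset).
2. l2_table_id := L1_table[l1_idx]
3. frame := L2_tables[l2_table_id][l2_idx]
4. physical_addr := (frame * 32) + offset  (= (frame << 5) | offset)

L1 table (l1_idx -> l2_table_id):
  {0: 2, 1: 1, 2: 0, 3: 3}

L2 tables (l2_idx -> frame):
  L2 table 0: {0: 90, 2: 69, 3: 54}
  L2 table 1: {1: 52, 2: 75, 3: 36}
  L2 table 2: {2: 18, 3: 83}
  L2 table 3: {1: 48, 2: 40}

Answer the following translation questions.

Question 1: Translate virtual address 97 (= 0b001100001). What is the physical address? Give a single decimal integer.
Answer: 2657

Derivation:
vaddr = 97 = 0b001100001
Split: l1_idx=0, l2_idx=3, offset=1
L1[0] = 2
L2[2][3] = 83
paddr = 83 * 32 + 1 = 2657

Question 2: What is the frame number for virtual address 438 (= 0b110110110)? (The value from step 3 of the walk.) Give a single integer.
Answer: 48

Derivation:
vaddr = 438: l1_idx=3, l2_idx=1
L1[3] = 3; L2[3][1] = 48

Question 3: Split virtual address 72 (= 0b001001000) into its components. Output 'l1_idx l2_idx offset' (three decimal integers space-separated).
vaddr = 72 = 0b001001000
  top 2 bits -> l1_idx = 0
  next 2 bits -> l2_idx = 2
  bottom 5 bits -> offset = 8

Answer: 0 2 8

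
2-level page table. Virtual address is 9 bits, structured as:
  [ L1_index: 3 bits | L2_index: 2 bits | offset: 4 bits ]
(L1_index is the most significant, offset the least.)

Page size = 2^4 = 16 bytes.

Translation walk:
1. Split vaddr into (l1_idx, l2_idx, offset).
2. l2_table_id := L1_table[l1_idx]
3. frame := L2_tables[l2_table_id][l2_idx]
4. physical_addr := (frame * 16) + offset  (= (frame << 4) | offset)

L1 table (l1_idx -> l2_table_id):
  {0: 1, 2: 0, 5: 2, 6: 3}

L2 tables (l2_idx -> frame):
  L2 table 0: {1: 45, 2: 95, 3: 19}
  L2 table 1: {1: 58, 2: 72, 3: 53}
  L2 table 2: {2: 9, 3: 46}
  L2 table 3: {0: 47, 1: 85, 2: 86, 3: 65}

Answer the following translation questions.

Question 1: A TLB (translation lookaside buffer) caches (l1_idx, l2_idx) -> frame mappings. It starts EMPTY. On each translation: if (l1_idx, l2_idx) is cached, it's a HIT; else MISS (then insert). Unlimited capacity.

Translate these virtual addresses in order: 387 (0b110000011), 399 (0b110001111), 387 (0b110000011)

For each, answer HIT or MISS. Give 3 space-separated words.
vaddr=387: (6,0) not in TLB -> MISS, insert
vaddr=399: (6,0) in TLB -> HIT
vaddr=387: (6,0) in TLB -> HIT

Answer: MISS HIT HIT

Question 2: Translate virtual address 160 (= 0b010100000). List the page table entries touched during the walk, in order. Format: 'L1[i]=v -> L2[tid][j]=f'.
Answer: L1[2]=0 -> L2[0][2]=95

Derivation:
vaddr = 160 = 0b010100000
Split: l1_idx=2, l2_idx=2, offset=0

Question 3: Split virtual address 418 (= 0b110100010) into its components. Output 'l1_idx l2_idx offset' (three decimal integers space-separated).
Answer: 6 2 2

Derivation:
vaddr = 418 = 0b110100010
  top 3 bits -> l1_idx = 6
  next 2 bits -> l2_idx = 2
  bottom 4 bits -> offset = 2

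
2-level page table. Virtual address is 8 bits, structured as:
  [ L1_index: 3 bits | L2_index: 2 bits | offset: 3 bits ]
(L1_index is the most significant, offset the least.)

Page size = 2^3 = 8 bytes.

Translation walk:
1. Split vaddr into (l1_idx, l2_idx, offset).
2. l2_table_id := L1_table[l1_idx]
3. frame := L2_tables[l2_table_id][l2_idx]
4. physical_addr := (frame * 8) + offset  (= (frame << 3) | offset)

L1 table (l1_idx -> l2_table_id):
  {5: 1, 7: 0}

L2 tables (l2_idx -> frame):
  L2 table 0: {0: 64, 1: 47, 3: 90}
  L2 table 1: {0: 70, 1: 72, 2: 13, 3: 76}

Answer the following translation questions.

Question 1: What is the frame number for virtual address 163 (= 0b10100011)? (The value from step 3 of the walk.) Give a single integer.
Answer: 70

Derivation:
vaddr = 163: l1_idx=5, l2_idx=0
L1[5] = 1; L2[1][0] = 70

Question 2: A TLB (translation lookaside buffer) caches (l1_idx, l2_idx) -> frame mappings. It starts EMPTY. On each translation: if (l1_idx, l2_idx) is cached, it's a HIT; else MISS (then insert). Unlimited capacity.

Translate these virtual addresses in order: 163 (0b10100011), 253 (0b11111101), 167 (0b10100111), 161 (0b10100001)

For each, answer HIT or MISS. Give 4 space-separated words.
Answer: MISS MISS HIT HIT

Derivation:
vaddr=163: (5,0) not in TLB -> MISS, insert
vaddr=253: (7,3) not in TLB -> MISS, insert
vaddr=167: (5,0) in TLB -> HIT
vaddr=161: (5,0) in TLB -> HIT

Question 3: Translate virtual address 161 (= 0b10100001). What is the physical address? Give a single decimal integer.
vaddr = 161 = 0b10100001
Split: l1_idx=5, l2_idx=0, offset=1
L1[5] = 1
L2[1][0] = 70
paddr = 70 * 8 + 1 = 561

Answer: 561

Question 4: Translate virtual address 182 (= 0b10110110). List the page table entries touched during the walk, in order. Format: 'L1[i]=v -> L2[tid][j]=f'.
vaddr = 182 = 0b10110110
Split: l1_idx=5, l2_idx=2, offset=6

Answer: L1[5]=1 -> L2[1][2]=13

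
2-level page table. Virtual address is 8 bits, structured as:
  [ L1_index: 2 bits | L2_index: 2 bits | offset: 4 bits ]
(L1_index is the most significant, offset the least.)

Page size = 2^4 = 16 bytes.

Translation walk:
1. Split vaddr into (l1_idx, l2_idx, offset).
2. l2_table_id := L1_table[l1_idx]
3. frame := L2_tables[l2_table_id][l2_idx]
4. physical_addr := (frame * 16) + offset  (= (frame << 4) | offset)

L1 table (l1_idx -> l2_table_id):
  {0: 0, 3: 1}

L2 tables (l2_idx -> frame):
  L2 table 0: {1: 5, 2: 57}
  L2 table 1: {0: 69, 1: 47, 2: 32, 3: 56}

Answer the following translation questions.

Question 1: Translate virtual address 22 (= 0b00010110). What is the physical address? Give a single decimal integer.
Answer: 86

Derivation:
vaddr = 22 = 0b00010110
Split: l1_idx=0, l2_idx=1, offset=6
L1[0] = 0
L2[0][1] = 5
paddr = 5 * 16 + 6 = 86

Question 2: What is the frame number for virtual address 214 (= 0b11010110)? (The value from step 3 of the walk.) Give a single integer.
vaddr = 214: l1_idx=3, l2_idx=1
L1[3] = 1; L2[1][1] = 47

Answer: 47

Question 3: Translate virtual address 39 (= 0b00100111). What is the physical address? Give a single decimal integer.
vaddr = 39 = 0b00100111
Split: l1_idx=0, l2_idx=2, offset=7
L1[0] = 0
L2[0][2] = 57
paddr = 57 * 16 + 7 = 919

Answer: 919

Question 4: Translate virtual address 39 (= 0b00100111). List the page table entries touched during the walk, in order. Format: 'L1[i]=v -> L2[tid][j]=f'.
Answer: L1[0]=0 -> L2[0][2]=57

Derivation:
vaddr = 39 = 0b00100111
Split: l1_idx=0, l2_idx=2, offset=7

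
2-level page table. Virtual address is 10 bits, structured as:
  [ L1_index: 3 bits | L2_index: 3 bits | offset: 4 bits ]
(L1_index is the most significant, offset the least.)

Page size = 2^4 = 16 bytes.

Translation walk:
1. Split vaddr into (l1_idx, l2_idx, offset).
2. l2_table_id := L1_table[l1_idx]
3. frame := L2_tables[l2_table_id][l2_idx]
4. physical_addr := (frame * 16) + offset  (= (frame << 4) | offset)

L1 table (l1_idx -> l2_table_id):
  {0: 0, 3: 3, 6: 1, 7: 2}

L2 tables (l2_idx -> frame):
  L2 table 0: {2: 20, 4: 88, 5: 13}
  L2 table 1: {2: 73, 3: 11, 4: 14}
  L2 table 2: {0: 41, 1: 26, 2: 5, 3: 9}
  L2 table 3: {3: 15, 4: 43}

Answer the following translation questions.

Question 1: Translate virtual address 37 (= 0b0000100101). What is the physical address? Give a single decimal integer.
Answer: 325

Derivation:
vaddr = 37 = 0b0000100101
Split: l1_idx=0, l2_idx=2, offset=5
L1[0] = 0
L2[0][2] = 20
paddr = 20 * 16 + 5 = 325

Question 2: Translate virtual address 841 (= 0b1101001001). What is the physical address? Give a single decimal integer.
vaddr = 841 = 0b1101001001
Split: l1_idx=6, l2_idx=4, offset=9
L1[6] = 1
L2[1][4] = 14
paddr = 14 * 16 + 9 = 233

Answer: 233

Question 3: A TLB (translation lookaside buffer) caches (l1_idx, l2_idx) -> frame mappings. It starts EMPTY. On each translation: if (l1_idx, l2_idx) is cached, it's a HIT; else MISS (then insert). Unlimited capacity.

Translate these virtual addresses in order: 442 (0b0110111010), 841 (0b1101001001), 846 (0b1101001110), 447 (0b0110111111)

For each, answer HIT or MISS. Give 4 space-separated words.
vaddr=442: (3,3) not in TLB -> MISS, insert
vaddr=841: (6,4) not in TLB -> MISS, insert
vaddr=846: (6,4) in TLB -> HIT
vaddr=447: (3,3) in TLB -> HIT

Answer: MISS MISS HIT HIT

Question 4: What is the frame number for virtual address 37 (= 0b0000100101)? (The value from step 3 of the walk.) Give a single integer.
Answer: 20

Derivation:
vaddr = 37: l1_idx=0, l2_idx=2
L1[0] = 0; L2[0][2] = 20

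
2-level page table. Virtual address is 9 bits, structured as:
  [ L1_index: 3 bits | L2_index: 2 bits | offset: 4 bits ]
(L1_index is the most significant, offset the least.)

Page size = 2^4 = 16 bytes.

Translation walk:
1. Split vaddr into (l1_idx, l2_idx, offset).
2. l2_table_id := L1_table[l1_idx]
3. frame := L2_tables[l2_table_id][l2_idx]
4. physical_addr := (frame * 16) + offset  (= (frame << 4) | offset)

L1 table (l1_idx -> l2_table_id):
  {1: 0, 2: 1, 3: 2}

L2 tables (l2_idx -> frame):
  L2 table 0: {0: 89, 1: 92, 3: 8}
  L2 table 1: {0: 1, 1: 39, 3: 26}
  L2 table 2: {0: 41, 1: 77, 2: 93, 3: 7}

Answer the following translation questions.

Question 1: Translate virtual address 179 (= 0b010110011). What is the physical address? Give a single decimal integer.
Answer: 419

Derivation:
vaddr = 179 = 0b010110011
Split: l1_idx=2, l2_idx=3, offset=3
L1[2] = 1
L2[1][3] = 26
paddr = 26 * 16 + 3 = 419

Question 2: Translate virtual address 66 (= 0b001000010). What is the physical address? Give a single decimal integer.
vaddr = 66 = 0b001000010
Split: l1_idx=1, l2_idx=0, offset=2
L1[1] = 0
L2[0][0] = 89
paddr = 89 * 16 + 2 = 1426

Answer: 1426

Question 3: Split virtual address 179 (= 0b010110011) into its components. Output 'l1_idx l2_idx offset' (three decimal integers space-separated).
vaddr = 179 = 0b010110011
  top 3 bits -> l1_idx = 2
  next 2 bits -> l2_idx = 3
  bottom 4 bits -> offset = 3

Answer: 2 3 3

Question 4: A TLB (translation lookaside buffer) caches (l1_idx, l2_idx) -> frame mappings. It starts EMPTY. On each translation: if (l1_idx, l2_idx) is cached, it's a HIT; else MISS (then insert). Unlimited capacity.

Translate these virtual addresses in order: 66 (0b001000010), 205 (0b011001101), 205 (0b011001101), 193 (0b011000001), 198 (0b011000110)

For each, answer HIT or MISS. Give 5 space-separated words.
Answer: MISS MISS HIT HIT HIT

Derivation:
vaddr=66: (1,0) not in TLB -> MISS, insert
vaddr=205: (3,0) not in TLB -> MISS, insert
vaddr=205: (3,0) in TLB -> HIT
vaddr=193: (3,0) in TLB -> HIT
vaddr=198: (3,0) in TLB -> HIT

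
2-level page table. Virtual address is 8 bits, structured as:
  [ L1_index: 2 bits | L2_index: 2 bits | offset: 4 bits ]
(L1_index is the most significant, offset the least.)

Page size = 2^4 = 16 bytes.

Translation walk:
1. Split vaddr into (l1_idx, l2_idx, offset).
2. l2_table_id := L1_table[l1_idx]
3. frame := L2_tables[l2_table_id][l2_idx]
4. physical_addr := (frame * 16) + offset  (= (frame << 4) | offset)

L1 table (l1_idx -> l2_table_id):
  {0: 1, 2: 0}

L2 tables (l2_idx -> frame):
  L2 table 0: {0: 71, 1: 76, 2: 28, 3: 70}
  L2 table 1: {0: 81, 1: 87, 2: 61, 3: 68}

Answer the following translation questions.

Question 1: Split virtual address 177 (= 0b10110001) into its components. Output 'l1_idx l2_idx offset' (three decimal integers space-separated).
vaddr = 177 = 0b10110001
  top 2 bits -> l1_idx = 2
  next 2 bits -> l2_idx = 3
  bottom 4 bits -> offset = 1

Answer: 2 3 1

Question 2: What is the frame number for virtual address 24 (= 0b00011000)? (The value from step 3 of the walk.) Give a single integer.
vaddr = 24: l1_idx=0, l2_idx=1
L1[0] = 1; L2[1][1] = 87

Answer: 87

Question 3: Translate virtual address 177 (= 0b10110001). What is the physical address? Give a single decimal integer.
vaddr = 177 = 0b10110001
Split: l1_idx=2, l2_idx=3, offset=1
L1[2] = 0
L2[0][3] = 70
paddr = 70 * 16 + 1 = 1121

Answer: 1121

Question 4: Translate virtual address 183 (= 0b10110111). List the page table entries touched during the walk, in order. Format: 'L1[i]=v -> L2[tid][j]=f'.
Answer: L1[2]=0 -> L2[0][3]=70

Derivation:
vaddr = 183 = 0b10110111
Split: l1_idx=2, l2_idx=3, offset=7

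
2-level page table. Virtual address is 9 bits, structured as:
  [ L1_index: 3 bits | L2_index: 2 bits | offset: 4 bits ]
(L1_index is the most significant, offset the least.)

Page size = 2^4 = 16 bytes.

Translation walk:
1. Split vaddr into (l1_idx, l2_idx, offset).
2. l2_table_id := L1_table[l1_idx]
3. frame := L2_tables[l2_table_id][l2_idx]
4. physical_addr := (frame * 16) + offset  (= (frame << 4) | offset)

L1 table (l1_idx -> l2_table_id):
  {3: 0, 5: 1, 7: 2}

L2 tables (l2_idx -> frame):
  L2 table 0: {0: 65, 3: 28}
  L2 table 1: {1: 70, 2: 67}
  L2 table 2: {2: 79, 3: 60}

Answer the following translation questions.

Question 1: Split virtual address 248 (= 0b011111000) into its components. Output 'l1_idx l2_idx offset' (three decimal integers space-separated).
vaddr = 248 = 0b011111000
  top 3 bits -> l1_idx = 3
  next 2 bits -> l2_idx = 3
  bottom 4 bits -> offset = 8

Answer: 3 3 8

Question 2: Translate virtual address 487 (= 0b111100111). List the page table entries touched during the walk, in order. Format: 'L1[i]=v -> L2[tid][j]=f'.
Answer: L1[7]=2 -> L2[2][2]=79

Derivation:
vaddr = 487 = 0b111100111
Split: l1_idx=7, l2_idx=2, offset=7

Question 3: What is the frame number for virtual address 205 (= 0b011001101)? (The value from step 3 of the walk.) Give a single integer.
Answer: 65

Derivation:
vaddr = 205: l1_idx=3, l2_idx=0
L1[3] = 0; L2[0][0] = 65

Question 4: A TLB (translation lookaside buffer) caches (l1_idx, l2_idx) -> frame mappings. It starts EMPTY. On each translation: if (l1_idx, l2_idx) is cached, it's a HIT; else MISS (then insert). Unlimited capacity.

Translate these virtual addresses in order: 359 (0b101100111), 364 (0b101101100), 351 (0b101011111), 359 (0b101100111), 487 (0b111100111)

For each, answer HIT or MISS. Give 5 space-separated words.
vaddr=359: (5,2) not in TLB -> MISS, insert
vaddr=364: (5,2) in TLB -> HIT
vaddr=351: (5,1) not in TLB -> MISS, insert
vaddr=359: (5,2) in TLB -> HIT
vaddr=487: (7,2) not in TLB -> MISS, insert

Answer: MISS HIT MISS HIT MISS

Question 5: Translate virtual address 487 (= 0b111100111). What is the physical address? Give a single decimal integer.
Answer: 1271

Derivation:
vaddr = 487 = 0b111100111
Split: l1_idx=7, l2_idx=2, offset=7
L1[7] = 2
L2[2][2] = 79
paddr = 79 * 16 + 7 = 1271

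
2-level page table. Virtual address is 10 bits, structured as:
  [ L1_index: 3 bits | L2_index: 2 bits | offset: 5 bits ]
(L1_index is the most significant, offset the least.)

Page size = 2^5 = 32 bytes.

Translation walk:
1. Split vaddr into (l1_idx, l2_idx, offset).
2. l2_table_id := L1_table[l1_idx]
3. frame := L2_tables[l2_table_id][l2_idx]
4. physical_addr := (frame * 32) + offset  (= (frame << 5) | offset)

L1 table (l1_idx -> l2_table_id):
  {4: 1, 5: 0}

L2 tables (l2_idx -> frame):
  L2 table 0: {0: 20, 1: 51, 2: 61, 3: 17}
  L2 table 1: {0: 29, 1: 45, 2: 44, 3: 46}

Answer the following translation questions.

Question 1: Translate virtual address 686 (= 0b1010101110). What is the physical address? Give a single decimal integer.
Answer: 1646

Derivation:
vaddr = 686 = 0b1010101110
Split: l1_idx=5, l2_idx=1, offset=14
L1[5] = 0
L2[0][1] = 51
paddr = 51 * 32 + 14 = 1646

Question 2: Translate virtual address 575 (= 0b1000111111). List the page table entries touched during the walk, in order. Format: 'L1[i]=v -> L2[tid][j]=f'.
Answer: L1[4]=1 -> L2[1][1]=45

Derivation:
vaddr = 575 = 0b1000111111
Split: l1_idx=4, l2_idx=1, offset=31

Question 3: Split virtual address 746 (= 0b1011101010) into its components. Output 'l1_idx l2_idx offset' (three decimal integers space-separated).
vaddr = 746 = 0b1011101010
  top 3 bits -> l1_idx = 5
  next 2 bits -> l2_idx = 3
  bottom 5 bits -> offset = 10

Answer: 5 3 10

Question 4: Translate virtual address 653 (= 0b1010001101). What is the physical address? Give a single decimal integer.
vaddr = 653 = 0b1010001101
Split: l1_idx=5, l2_idx=0, offset=13
L1[5] = 0
L2[0][0] = 20
paddr = 20 * 32 + 13 = 653

Answer: 653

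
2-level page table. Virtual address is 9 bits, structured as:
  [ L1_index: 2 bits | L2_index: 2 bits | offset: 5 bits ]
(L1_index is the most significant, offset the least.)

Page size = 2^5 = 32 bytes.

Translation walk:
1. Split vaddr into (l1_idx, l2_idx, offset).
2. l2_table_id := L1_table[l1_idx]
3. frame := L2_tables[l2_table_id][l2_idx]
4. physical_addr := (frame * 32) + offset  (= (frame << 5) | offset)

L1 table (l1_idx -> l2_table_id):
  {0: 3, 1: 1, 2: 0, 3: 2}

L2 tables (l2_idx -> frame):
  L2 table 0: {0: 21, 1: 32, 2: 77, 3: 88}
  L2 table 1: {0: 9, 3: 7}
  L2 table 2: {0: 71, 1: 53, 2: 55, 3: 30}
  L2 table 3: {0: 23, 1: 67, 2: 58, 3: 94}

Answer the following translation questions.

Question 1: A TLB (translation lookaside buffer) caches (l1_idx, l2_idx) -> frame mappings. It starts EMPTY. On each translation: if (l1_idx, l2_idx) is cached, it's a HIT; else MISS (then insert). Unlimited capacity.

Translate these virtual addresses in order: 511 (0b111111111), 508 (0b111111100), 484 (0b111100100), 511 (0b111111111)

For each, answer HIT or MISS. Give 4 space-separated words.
Answer: MISS HIT HIT HIT

Derivation:
vaddr=511: (3,3) not in TLB -> MISS, insert
vaddr=508: (3,3) in TLB -> HIT
vaddr=484: (3,3) in TLB -> HIT
vaddr=511: (3,3) in TLB -> HIT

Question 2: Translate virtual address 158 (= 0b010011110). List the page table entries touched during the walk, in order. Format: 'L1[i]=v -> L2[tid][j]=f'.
vaddr = 158 = 0b010011110
Split: l1_idx=1, l2_idx=0, offset=30

Answer: L1[1]=1 -> L2[1][0]=9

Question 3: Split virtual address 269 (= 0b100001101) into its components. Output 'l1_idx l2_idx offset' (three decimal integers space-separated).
Answer: 2 0 13

Derivation:
vaddr = 269 = 0b100001101
  top 2 bits -> l1_idx = 2
  next 2 bits -> l2_idx = 0
  bottom 5 bits -> offset = 13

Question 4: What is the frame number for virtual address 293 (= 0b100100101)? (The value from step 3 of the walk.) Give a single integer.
vaddr = 293: l1_idx=2, l2_idx=1
L1[2] = 0; L2[0][1] = 32

Answer: 32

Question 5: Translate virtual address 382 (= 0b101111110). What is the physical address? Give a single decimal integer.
Answer: 2846

Derivation:
vaddr = 382 = 0b101111110
Split: l1_idx=2, l2_idx=3, offset=30
L1[2] = 0
L2[0][3] = 88
paddr = 88 * 32 + 30 = 2846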